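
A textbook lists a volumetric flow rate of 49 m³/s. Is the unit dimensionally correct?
Yes

volumetric flow rate has SI base units: m^3 / s
m³/s reduces to the same SI base units, so it is a valid unit for volumetric flow rate.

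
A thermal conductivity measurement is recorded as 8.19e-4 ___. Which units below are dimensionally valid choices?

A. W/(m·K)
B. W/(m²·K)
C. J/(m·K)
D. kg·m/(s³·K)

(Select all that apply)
A, D

thermal conductivity has SI base units: kg * m / (s^3 * K)

Checking each option against kg * m / (s^3 * K):
  A. W/(m·K): ✓ matches
  B. W/(m²·K): ✗ does not match
  C. J/(m·K): ✗ does not match
  D. kg·m/(s³·K): ✓ matches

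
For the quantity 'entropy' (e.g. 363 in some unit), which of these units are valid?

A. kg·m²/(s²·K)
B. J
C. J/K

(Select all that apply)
A, C

entropy has SI base units: kg * m^2 / (s^2 * K)

Checking each option against kg * m^2 / (s^2 * K):
  A. kg·m²/(s²·K): ✓ matches
  B. J: ✗ does not match
  C. J/K: ✓ matches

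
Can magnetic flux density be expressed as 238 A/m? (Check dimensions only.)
No

magnetic flux density has SI base units: kg / (A * s^2)
A/m does NOT reduce to kg / (A * s^2); a valid unit for magnetic flux density would be e.g. T.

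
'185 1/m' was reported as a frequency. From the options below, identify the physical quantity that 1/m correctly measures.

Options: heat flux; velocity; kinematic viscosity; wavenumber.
wavenumber

frequency should have units dimensionally equivalent to 1 / s (e.g. Hz).
The given unit '1/m' reduces to 1 / m. Of the listed options, that is the dimensionality of wavenumber.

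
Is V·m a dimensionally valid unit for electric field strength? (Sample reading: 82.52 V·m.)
No

electric field strength has SI base units: kg * m / (A * s^3)
V·m does NOT reduce to kg * m / (A * s^3); a valid unit for electric field strength would be e.g. V/m.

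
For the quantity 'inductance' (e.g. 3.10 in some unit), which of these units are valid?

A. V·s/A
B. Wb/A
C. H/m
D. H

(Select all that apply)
A, B, D

inductance has SI base units: kg * m^2 / (A^2 * s^2)

Checking each option against kg * m^2 / (A^2 * s^2):
  A. V·s/A: ✓ matches
  B. Wb/A: ✓ matches
  C. H/m: ✗ does not match
  D. H: ✓ matches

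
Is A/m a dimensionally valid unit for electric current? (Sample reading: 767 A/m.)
No

electric current has SI base units: A
A/m does NOT reduce to A; a valid unit for electric current would be e.g. A.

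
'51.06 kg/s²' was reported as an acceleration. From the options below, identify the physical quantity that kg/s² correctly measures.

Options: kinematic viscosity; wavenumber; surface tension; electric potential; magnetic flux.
surface tension

acceleration should have units dimensionally equivalent to m / s^2 (e.g. m/s²).
The given unit 'kg/s²' reduces to kg / s^2. Of the listed options, that is the dimensionality of surface tension.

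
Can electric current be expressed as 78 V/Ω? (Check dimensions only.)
Yes

electric current has SI base units: A
V/Ω reduces to the same SI base units, so it is a valid unit for electric current.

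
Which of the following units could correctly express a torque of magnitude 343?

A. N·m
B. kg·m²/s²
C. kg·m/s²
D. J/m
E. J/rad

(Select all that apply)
A, B, E

torque has SI base units: kg * m^2 / s^2

Checking each option against kg * m^2 / s^2:
  A. N·m: ✓ matches
  B. kg·m²/s²: ✓ matches
  C. kg·m/s²: ✗ does not match
  D. J/m: ✗ does not match
  E. J/rad: ✓ matches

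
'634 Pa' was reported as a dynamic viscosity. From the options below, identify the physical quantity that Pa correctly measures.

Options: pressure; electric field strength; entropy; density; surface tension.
pressure

dynamic viscosity should have units dimensionally equivalent to kg / (m * s) (e.g. Pa·s).
The given unit 'Pa' reduces to kg / (m * s^2). Of the listed options, that is the dimensionality of pressure.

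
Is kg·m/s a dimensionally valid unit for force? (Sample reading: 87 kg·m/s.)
No

force has SI base units: kg * m / s^2
kg·m/s does NOT reduce to kg * m / s^2; a valid unit for force would be e.g. N.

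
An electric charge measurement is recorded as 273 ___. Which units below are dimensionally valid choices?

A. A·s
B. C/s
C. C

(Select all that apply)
A, C

electric charge has SI base units: A * s

Checking each option against A * s:
  A. A·s: ✓ matches
  B. C/s: ✗ does not match
  C. C: ✓ matches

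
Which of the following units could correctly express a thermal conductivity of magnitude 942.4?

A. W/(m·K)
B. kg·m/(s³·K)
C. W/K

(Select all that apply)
A, B

thermal conductivity has SI base units: kg * m / (s^3 * K)

Checking each option against kg * m / (s^3 * K):
  A. W/(m·K): ✓ matches
  B. kg·m/(s³·K): ✓ matches
  C. W/K: ✗ does not match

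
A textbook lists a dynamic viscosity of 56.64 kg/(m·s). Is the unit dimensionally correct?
Yes

dynamic viscosity has SI base units: kg / (m * s)
kg/(m·s) reduces to the same SI base units, so it is a valid unit for dynamic viscosity.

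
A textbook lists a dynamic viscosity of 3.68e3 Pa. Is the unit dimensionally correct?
No

dynamic viscosity has SI base units: kg / (m * s)
Pa does NOT reduce to kg / (m * s); a valid unit for dynamic viscosity would be e.g. Pa·s.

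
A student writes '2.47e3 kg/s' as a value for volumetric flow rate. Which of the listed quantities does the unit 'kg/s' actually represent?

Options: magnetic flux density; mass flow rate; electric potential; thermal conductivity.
mass flow rate

volumetric flow rate should have units dimensionally equivalent to m^3 / s (e.g. m³/s).
The given unit 'kg/s' reduces to kg / s. Of the listed options, that is the dimensionality of mass flow rate.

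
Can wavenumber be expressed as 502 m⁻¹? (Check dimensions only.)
Yes

wavenumber has SI base units: 1 / m
m⁻¹ reduces to the same SI base units, so it is a valid unit for wavenumber.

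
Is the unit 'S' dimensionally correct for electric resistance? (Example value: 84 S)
No

electric resistance has SI base units: kg * m^2 / (A^2 * s^3)
S does NOT reduce to kg * m^2 / (A^2 * s^3); a valid unit for electric resistance would be e.g. Ω.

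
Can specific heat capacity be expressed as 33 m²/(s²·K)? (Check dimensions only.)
Yes

specific heat capacity has SI base units: m^2 / (s^2 * K)
m²/(s²·K) reduces to the same SI base units, so it is a valid unit for specific heat capacity.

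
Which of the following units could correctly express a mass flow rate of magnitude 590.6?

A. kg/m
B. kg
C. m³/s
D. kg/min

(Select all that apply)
D

mass flow rate has SI base units: kg / s

Checking each option against kg / s:
  A. kg/m: ✗ does not match
  B. kg: ✗ does not match
  C. m³/s: ✗ does not match
  D. kg/min: ✓ matches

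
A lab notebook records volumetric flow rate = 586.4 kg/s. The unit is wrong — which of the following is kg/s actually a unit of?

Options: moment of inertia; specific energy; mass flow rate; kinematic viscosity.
mass flow rate

volumetric flow rate should have units dimensionally equivalent to m^3 / s (e.g. m³/s).
The given unit 'kg/s' reduces to kg / s. Of the listed options, that is the dimensionality of mass flow rate.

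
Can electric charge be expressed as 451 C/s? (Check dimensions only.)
No

electric charge has SI base units: A * s
C/s does NOT reduce to A * s; a valid unit for electric charge would be e.g. C.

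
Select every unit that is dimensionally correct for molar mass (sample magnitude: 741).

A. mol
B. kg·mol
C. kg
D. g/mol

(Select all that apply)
D

molar mass has SI base units: kg / mol

Checking each option against kg / mol:
  A. mol: ✗ does not match
  B. kg·mol: ✗ does not match
  C. kg: ✗ does not match
  D. g/mol: ✓ matches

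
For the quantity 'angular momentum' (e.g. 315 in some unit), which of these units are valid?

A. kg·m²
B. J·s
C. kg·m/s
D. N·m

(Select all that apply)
B

angular momentum has SI base units: kg * m^2 / s

Checking each option against kg * m^2 / s:
  A. kg·m²: ✗ does not match
  B. J·s: ✓ matches
  C. kg·m/s: ✗ does not match
  D. N·m: ✗ does not match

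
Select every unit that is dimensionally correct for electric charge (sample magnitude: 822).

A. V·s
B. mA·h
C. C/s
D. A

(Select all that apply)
B

electric charge has SI base units: A * s

Checking each option against A * s:
  A. V·s: ✗ does not match
  B. mA·h: ✓ matches
  C. C/s: ✗ does not match
  D. A: ✗ does not match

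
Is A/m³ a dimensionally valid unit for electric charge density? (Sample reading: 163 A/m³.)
No

electric charge density has SI base units: A * s / m^3
A/m³ does NOT reduce to A * s / m^3; a valid unit for electric charge density would be e.g. C/m³.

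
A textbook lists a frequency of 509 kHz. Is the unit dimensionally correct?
Yes

frequency has SI base units: 1 / s
kHz reduces to the same SI base units, so it is a valid unit for frequency.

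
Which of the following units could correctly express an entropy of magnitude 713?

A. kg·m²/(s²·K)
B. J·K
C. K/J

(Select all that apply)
A

entropy has SI base units: kg * m^2 / (s^2 * K)

Checking each option against kg * m^2 / (s^2 * K):
  A. kg·m²/(s²·K): ✓ matches
  B. J·K: ✗ does not match
  C. K/J: ✗ does not match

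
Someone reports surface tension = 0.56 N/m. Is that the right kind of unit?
Yes

surface tension has SI base units: kg / s^2
N/m reduces to the same SI base units, so it is a valid unit for surface tension.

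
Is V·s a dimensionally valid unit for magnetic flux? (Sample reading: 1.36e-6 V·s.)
Yes

magnetic flux has SI base units: kg * m^2 / (A * s^2)
V·s reduces to the same SI base units, so it is a valid unit for magnetic flux.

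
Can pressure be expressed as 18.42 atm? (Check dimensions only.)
Yes

pressure has SI base units: kg / (m * s^2)
atm reduces to the same SI base units, so it is a valid unit for pressure.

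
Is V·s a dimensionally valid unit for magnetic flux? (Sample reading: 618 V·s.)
Yes

magnetic flux has SI base units: kg * m^2 / (A * s^2)
V·s reduces to the same SI base units, so it is a valid unit for magnetic flux.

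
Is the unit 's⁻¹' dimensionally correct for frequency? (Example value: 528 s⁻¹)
Yes

frequency has SI base units: 1 / s
s⁻¹ reduces to the same SI base units, so it is a valid unit for frequency.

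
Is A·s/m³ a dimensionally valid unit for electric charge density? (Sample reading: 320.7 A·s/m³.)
Yes

electric charge density has SI base units: A * s / m^3
A·s/m³ reduces to the same SI base units, so it is a valid unit for electric charge density.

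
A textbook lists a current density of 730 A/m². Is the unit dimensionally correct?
Yes

current density has SI base units: A / m^2
A/m² reduces to the same SI base units, so it is a valid unit for current density.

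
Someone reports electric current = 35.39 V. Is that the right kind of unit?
No

electric current has SI base units: A
V does NOT reduce to A; a valid unit for electric current would be e.g. A.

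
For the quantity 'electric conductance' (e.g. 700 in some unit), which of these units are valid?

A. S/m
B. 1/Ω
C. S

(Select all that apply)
B, C

electric conductance has SI base units: A^2 * s^3 / (kg * m^2)

Checking each option against A^2 * s^3 / (kg * m^2):
  A. S/m: ✗ does not match
  B. 1/Ω: ✓ matches
  C. S: ✓ matches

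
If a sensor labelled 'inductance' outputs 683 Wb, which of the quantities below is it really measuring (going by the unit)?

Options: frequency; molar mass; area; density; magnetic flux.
magnetic flux

inductance should have units dimensionally equivalent to kg * m^2 / (A^2 * s^2) (e.g. H).
The given unit 'Wb' reduces to kg * m^2 / (A * s^2). Of the listed options, that is the dimensionality of magnetic flux.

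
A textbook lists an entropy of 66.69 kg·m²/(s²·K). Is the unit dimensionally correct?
Yes

entropy has SI base units: kg * m^2 / (s^2 * K)
kg·m²/(s²·K) reduces to the same SI base units, so it is a valid unit for entropy.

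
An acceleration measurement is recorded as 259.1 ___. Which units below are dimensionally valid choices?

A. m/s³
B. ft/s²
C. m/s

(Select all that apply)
B

acceleration has SI base units: m / s^2

Checking each option against m / s^2:
  A. m/s³: ✗ does not match
  B. ft/s²: ✓ matches
  C. m/s: ✗ does not match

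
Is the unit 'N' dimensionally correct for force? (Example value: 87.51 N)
Yes

force has SI base units: kg * m / s^2
N reduces to the same SI base units, so it is a valid unit for force.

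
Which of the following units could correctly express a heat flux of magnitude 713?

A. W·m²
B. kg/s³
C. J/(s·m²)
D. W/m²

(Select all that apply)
B, C, D

heat flux has SI base units: kg / s^3

Checking each option against kg / s^3:
  A. W·m²: ✗ does not match
  B. kg/s³: ✓ matches
  C. J/(s·m²): ✓ matches
  D. W/m²: ✓ matches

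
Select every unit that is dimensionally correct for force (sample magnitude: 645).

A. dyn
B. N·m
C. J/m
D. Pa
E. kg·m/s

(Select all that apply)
A, C

force has SI base units: kg * m / s^2

Checking each option against kg * m / s^2:
  A. dyn: ✓ matches
  B. N·m: ✗ does not match
  C. J/m: ✓ matches
  D. Pa: ✗ does not match
  E. kg·m/s: ✗ does not match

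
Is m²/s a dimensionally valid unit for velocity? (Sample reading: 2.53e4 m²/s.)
No

velocity has SI base units: m / s
m²/s does NOT reduce to m / s; a valid unit for velocity would be e.g. m/s.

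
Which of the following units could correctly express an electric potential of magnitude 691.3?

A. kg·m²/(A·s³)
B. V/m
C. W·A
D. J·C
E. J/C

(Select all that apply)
A, E

electric potential has SI base units: kg * m^2 / (A * s^3)

Checking each option against kg * m^2 / (A * s^3):
  A. kg·m²/(A·s³): ✓ matches
  B. V/m: ✗ does not match
  C. W·A: ✗ does not match
  D. J·C: ✗ does not match
  E. J/C: ✓ matches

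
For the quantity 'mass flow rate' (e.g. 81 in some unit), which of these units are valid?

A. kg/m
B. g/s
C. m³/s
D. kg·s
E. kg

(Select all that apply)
B

mass flow rate has SI base units: kg / s

Checking each option against kg / s:
  A. kg/m: ✗ does not match
  B. g/s: ✓ matches
  C. m³/s: ✗ does not match
  D. kg·s: ✗ does not match
  E. kg: ✗ does not match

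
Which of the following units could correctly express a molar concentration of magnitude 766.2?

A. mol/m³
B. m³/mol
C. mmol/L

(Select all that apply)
A, C

molar concentration has SI base units: mol / m^3

Checking each option against mol / m^3:
  A. mol/m³: ✓ matches
  B. m³/mol: ✗ does not match
  C. mmol/L: ✓ matches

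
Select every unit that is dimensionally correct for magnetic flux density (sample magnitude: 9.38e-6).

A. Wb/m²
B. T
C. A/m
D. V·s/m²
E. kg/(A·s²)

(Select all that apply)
A, B, D, E

magnetic flux density has SI base units: kg / (A * s^2)

Checking each option against kg / (A * s^2):
  A. Wb/m²: ✓ matches
  B. T: ✓ matches
  C. A/m: ✗ does not match
  D. V·s/m²: ✓ matches
  E. kg/(A·s²): ✓ matches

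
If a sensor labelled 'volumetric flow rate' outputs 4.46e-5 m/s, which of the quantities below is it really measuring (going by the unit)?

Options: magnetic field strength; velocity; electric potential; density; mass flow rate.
velocity

volumetric flow rate should have units dimensionally equivalent to m^3 / s (e.g. m³/s).
The given unit 'm/s' reduces to m / s. Of the listed options, that is the dimensionality of velocity.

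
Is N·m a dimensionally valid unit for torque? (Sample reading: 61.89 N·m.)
Yes

torque has SI base units: kg * m^2 / s^2
N·m reduces to the same SI base units, so it is a valid unit for torque.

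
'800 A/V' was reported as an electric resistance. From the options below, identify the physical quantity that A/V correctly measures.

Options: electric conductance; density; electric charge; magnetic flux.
electric conductance

electric resistance should have units dimensionally equivalent to kg * m^2 / (A^2 * s^3) (e.g. Ω).
The given unit 'A/V' reduces to A^2 * s^3 / (kg * m^2). Of the listed options, that is the dimensionality of electric conductance.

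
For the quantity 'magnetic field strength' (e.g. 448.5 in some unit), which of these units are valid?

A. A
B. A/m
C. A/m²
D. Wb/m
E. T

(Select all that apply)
B

magnetic field strength has SI base units: A / m

Checking each option against A / m:
  A. A: ✗ does not match
  B. A/m: ✓ matches
  C. A/m²: ✗ does not match
  D. Wb/m: ✗ does not match
  E. T: ✗ does not match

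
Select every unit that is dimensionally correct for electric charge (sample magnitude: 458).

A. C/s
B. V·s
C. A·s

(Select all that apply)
C

electric charge has SI base units: A * s

Checking each option against A * s:
  A. C/s: ✗ does not match
  B. V·s: ✗ does not match
  C. A·s: ✓ matches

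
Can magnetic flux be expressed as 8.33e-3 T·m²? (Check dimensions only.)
Yes

magnetic flux has SI base units: kg * m^2 / (A * s^2)
T·m² reduces to the same SI base units, so it is a valid unit for magnetic flux.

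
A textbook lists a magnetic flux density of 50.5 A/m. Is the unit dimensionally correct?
No

magnetic flux density has SI base units: kg / (A * s^2)
A/m does NOT reduce to kg / (A * s^2); a valid unit for magnetic flux density would be e.g. T.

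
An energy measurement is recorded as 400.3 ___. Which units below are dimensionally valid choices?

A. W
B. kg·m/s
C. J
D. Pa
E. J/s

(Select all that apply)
C

energy has SI base units: kg * m^2 / s^2

Checking each option against kg * m^2 / s^2:
  A. W: ✗ does not match
  B. kg·m/s: ✗ does not match
  C. J: ✓ matches
  D. Pa: ✗ does not match
  E. J/s: ✗ does not match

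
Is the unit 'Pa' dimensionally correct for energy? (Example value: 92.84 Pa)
No

energy has SI base units: kg * m^2 / s^2
Pa does NOT reduce to kg * m^2 / s^2; a valid unit for energy would be e.g. J.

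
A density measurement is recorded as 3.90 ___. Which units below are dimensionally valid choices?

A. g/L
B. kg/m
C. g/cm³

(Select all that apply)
A, C

density has SI base units: kg / m^3

Checking each option against kg / m^3:
  A. g/L: ✓ matches
  B. kg/m: ✗ does not match
  C. g/cm³: ✓ matches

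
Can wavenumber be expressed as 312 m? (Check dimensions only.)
No

wavenumber has SI base units: 1 / m
m does NOT reduce to 1 / m; a valid unit for wavenumber would be e.g. 1/m.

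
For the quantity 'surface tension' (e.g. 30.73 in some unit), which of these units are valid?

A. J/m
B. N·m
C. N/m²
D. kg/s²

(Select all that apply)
D

surface tension has SI base units: kg / s^2

Checking each option against kg / s^2:
  A. J/m: ✗ does not match
  B. N·m: ✗ does not match
  C. N/m²: ✗ does not match
  D. kg/s²: ✓ matches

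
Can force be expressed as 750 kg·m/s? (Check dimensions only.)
No

force has SI base units: kg * m / s^2
kg·m/s does NOT reduce to kg * m / s^2; a valid unit for force would be e.g. N.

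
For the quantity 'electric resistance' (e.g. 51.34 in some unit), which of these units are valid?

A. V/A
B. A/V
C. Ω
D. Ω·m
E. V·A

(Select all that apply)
A, C

electric resistance has SI base units: kg * m^2 / (A^2 * s^3)

Checking each option against kg * m^2 / (A^2 * s^3):
  A. V/A: ✓ matches
  B. A/V: ✗ does not match
  C. Ω: ✓ matches
  D. Ω·m: ✗ does not match
  E. V·A: ✗ does not match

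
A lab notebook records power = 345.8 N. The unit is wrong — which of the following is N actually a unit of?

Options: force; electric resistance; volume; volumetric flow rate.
force

power should have units dimensionally equivalent to kg * m^2 / s^3 (e.g. W).
The given unit 'N' reduces to kg * m / s^2. Of the listed options, that is the dimensionality of force.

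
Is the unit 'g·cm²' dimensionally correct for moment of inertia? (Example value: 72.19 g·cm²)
Yes

moment of inertia has SI base units: kg * m^2
g·cm² reduces to the same SI base units, so it is a valid unit for moment of inertia.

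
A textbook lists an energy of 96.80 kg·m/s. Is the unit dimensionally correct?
No

energy has SI base units: kg * m^2 / s^2
kg·m/s does NOT reduce to kg * m^2 / s^2; a valid unit for energy would be e.g. J.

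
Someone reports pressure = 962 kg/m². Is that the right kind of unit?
No

pressure has SI base units: kg / (m * s^2)
kg/m² does NOT reduce to kg / (m * s^2); a valid unit for pressure would be e.g. Pa.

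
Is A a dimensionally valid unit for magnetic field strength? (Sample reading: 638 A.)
No

magnetic field strength has SI base units: A / m
A does NOT reduce to A / m; a valid unit for magnetic field strength would be e.g. A/m.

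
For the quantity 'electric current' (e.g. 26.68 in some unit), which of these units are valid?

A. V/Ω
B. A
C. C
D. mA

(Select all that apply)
A, B, D

electric current has SI base units: A

Checking each option against A:
  A. V/Ω: ✓ matches
  B. A: ✓ matches
  C. C: ✗ does not match
  D. mA: ✓ matches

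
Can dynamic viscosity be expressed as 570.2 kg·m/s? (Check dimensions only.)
No

dynamic viscosity has SI base units: kg / (m * s)
kg·m/s does NOT reduce to kg / (m * s); a valid unit for dynamic viscosity would be e.g. Pa·s.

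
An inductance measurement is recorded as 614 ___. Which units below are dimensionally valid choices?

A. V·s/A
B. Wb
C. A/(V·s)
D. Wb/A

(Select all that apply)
A, D

inductance has SI base units: kg * m^2 / (A^2 * s^2)

Checking each option against kg * m^2 / (A^2 * s^2):
  A. V·s/A: ✓ matches
  B. Wb: ✗ does not match
  C. A/(V·s): ✗ does not match
  D. Wb/A: ✓ matches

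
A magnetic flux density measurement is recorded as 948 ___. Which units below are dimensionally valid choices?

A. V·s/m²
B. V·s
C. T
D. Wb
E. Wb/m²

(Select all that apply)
A, C, E

magnetic flux density has SI base units: kg / (A * s^2)

Checking each option against kg / (A * s^2):
  A. V·s/m²: ✓ matches
  B. V·s: ✗ does not match
  C. T: ✓ matches
  D. Wb: ✗ does not match
  E. Wb/m²: ✓ matches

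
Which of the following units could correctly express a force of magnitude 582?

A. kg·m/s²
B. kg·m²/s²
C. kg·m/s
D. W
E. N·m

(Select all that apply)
A

force has SI base units: kg * m / s^2

Checking each option against kg * m / s^2:
  A. kg·m/s²: ✓ matches
  B. kg·m²/s²: ✗ does not match
  C. kg·m/s: ✗ does not match
  D. W: ✗ does not match
  E. N·m: ✗ does not match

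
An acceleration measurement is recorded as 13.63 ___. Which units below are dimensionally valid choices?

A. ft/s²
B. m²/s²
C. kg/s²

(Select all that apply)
A

acceleration has SI base units: m / s^2

Checking each option against m / s^2:
  A. ft/s²: ✓ matches
  B. m²/s²: ✗ does not match
  C. kg/s²: ✗ does not match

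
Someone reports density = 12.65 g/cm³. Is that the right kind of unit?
Yes

density has SI base units: kg / m^3
g/cm³ reduces to the same SI base units, so it is a valid unit for density.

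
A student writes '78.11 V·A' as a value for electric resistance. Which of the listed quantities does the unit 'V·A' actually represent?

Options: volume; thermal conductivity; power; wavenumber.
power

electric resistance should have units dimensionally equivalent to kg * m^2 / (A^2 * s^3) (e.g. Ω).
The given unit 'V·A' reduces to kg * m^2 / s^3. Of the listed options, that is the dimensionality of power.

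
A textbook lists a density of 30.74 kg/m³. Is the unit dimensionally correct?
Yes

density has SI base units: kg / m^3
kg/m³ reduces to the same SI base units, so it is a valid unit for density.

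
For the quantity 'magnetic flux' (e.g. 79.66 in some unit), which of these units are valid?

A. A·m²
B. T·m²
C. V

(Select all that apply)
B

magnetic flux has SI base units: kg * m^2 / (A * s^2)

Checking each option against kg * m^2 / (A * s^2):
  A. A·m²: ✗ does not match
  B. T·m²: ✓ matches
  C. V: ✗ does not match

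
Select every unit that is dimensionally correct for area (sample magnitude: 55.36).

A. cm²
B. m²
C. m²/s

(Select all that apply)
A, B

area has SI base units: m^2

Checking each option against m^2:
  A. cm²: ✓ matches
  B. m²: ✓ matches
  C. m²/s: ✗ does not match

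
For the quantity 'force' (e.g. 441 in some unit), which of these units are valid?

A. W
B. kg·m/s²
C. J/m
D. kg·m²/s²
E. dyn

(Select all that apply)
B, C, E

force has SI base units: kg * m / s^2

Checking each option against kg * m / s^2:
  A. W: ✗ does not match
  B. kg·m/s²: ✓ matches
  C. J/m: ✓ matches
  D. kg·m²/s²: ✗ does not match
  E. dyn: ✓ matches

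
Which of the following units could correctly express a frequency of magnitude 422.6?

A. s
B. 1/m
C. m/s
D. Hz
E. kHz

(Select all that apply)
D, E

frequency has SI base units: 1 / s

Checking each option against 1 / s:
  A. s: ✗ does not match
  B. 1/m: ✗ does not match
  C. m/s: ✗ does not match
  D. Hz: ✓ matches
  E. kHz: ✓ matches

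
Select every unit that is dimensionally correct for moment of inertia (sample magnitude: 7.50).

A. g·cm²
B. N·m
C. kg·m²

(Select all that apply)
A, C

moment of inertia has SI base units: kg * m^2

Checking each option against kg * m^2:
  A. g·cm²: ✓ matches
  B. N·m: ✗ does not match
  C. kg·m²: ✓ matches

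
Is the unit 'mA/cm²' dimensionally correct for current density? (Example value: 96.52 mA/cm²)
Yes

current density has SI base units: A / m^2
mA/cm² reduces to the same SI base units, so it is a valid unit for current density.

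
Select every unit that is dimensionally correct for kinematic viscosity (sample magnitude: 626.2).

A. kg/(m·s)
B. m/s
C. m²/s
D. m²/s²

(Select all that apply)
C

kinematic viscosity has SI base units: m^2 / s

Checking each option against m^2 / s:
  A. kg/(m·s): ✗ does not match
  B. m/s: ✗ does not match
  C. m²/s: ✓ matches
  D. m²/s²: ✗ does not match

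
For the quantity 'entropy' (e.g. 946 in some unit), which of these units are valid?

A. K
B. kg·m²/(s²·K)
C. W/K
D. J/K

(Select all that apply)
B, D

entropy has SI base units: kg * m^2 / (s^2 * K)

Checking each option against kg * m^2 / (s^2 * K):
  A. K: ✗ does not match
  B. kg·m²/(s²·K): ✓ matches
  C. W/K: ✗ does not match
  D. J/K: ✓ matches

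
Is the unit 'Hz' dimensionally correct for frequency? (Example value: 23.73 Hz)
Yes

frequency has SI base units: 1 / s
Hz reduces to the same SI base units, so it is a valid unit for frequency.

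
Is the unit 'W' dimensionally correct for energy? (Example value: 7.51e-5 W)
No

energy has SI base units: kg * m^2 / s^2
W does NOT reduce to kg * m^2 / s^2; a valid unit for energy would be e.g. J.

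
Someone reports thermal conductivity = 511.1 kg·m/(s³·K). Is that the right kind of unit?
Yes

thermal conductivity has SI base units: kg * m / (s^3 * K)
kg·m/(s³·K) reduces to the same SI base units, so it is a valid unit for thermal conductivity.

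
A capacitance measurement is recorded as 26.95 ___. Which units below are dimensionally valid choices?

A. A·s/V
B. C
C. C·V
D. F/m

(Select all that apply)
A

capacitance has SI base units: A^2 * s^4 / (kg * m^2)

Checking each option against A^2 * s^4 / (kg * m^2):
  A. A·s/V: ✓ matches
  B. C: ✗ does not match
  C. C·V: ✗ does not match
  D. F/m: ✗ does not match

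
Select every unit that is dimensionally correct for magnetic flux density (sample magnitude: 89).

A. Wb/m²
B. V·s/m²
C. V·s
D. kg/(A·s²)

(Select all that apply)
A, B, D

magnetic flux density has SI base units: kg / (A * s^2)

Checking each option against kg / (A * s^2):
  A. Wb/m²: ✓ matches
  B. V·s/m²: ✓ matches
  C. V·s: ✗ does not match
  D. kg/(A·s²): ✓ matches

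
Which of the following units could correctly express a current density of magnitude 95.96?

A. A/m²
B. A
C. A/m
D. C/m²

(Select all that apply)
A

current density has SI base units: A / m^2

Checking each option against A / m^2:
  A. A/m²: ✓ matches
  B. A: ✗ does not match
  C. A/m: ✗ does not match
  D. C/m²: ✗ does not match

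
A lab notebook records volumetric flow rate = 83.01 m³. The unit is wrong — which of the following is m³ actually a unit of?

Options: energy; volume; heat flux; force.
volume

volumetric flow rate should have units dimensionally equivalent to m^3 / s (e.g. m³/s).
The given unit 'm³' reduces to m^3. Of the listed options, that is the dimensionality of volume.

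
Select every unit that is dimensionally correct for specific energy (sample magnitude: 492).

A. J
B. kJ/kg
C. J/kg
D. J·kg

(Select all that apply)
B, C

specific energy has SI base units: m^2 / s^2

Checking each option against m^2 / s^2:
  A. J: ✗ does not match
  B. kJ/kg: ✓ matches
  C. J/kg: ✓ matches
  D. J·kg: ✗ does not match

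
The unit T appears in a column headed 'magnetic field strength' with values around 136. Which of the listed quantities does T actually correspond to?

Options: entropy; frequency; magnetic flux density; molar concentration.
magnetic flux density

magnetic field strength should have units dimensionally equivalent to A / m (e.g. A/m).
The given unit 'T' reduces to kg / (A * s^2). Of the listed options, that is the dimensionality of magnetic flux density.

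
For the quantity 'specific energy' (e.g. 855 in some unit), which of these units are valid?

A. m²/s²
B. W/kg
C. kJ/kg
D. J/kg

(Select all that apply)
A, C, D

specific energy has SI base units: m^2 / s^2

Checking each option against m^2 / s^2:
  A. m²/s²: ✓ matches
  B. W/kg: ✗ does not match
  C. kJ/kg: ✓ matches
  D. J/kg: ✓ matches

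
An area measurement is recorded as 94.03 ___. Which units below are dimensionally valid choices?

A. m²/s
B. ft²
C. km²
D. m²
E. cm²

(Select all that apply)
B, C, D, E

area has SI base units: m^2

Checking each option against m^2:
  A. m²/s: ✗ does not match
  B. ft²: ✓ matches
  C. km²: ✓ matches
  D. m²: ✓ matches
  E. cm²: ✓ matches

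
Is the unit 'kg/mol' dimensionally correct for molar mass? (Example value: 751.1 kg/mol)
Yes

molar mass has SI base units: kg / mol
kg/mol reduces to the same SI base units, so it is a valid unit for molar mass.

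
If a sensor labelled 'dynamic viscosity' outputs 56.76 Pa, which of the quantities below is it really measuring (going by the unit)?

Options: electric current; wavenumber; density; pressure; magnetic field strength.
pressure

dynamic viscosity should have units dimensionally equivalent to kg / (m * s) (e.g. Pa·s).
The given unit 'Pa' reduces to kg / (m * s^2). Of the listed options, that is the dimensionality of pressure.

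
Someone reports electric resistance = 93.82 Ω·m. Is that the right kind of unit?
No

electric resistance has SI base units: kg * m^2 / (A^2 * s^3)
Ω·m does NOT reduce to kg * m^2 / (A^2 * s^3); a valid unit for electric resistance would be e.g. Ω.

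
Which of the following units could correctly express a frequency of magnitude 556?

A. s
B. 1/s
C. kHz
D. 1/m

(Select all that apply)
B, C

frequency has SI base units: 1 / s

Checking each option against 1 / s:
  A. s: ✗ does not match
  B. 1/s: ✓ matches
  C. kHz: ✓ matches
  D. 1/m: ✗ does not match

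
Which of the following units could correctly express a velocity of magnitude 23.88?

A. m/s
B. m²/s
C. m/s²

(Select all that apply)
A

velocity has SI base units: m / s

Checking each option against m / s:
  A. m/s: ✓ matches
  B. m²/s: ✗ does not match
  C. m/s²: ✗ does not match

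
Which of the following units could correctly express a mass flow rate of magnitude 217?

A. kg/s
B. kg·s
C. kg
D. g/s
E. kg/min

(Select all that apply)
A, D, E

mass flow rate has SI base units: kg / s

Checking each option against kg / s:
  A. kg/s: ✓ matches
  B. kg·s: ✗ does not match
  C. kg: ✗ does not match
  D. g/s: ✓ matches
  E. kg/min: ✓ matches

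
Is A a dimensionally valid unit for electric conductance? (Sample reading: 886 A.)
No

electric conductance has SI base units: A^2 * s^3 / (kg * m^2)
A does NOT reduce to A^2 * s^3 / (kg * m^2); a valid unit for electric conductance would be e.g. S.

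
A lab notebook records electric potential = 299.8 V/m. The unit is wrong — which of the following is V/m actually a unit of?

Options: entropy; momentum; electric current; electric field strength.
electric field strength

electric potential should have units dimensionally equivalent to kg * m^2 / (A * s^3) (e.g. V).
The given unit 'V/m' reduces to kg * m / (A * s^3). Of the listed options, that is the dimensionality of electric field strength.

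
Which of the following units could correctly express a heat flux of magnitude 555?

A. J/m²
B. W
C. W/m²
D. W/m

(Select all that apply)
C

heat flux has SI base units: kg / s^3

Checking each option against kg / s^3:
  A. J/m²: ✗ does not match
  B. W: ✗ does not match
  C. W/m²: ✓ matches
  D. W/m: ✗ does not match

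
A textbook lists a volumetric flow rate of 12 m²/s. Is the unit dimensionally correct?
No

volumetric flow rate has SI base units: m^3 / s
m²/s does NOT reduce to m^3 / s; a valid unit for volumetric flow rate would be e.g. m³/s.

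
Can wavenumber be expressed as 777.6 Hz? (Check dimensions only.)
No

wavenumber has SI base units: 1 / m
Hz does NOT reduce to 1 / m; a valid unit for wavenumber would be e.g. 1/m.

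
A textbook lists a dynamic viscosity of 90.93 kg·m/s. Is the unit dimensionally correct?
No

dynamic viscosity has SI base units: kg / (m * s)
kg·m/s does NOT reduce to kg / (m * s); a valid unit for dynamic viscosity would be e.g. Pa·s.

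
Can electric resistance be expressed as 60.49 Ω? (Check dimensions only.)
Yes

electric resistance has SI base units: kg * m^2 / (A^2 * s^3)
Ω reduces to the same SI base units, so it is a valid unit for electric resistance.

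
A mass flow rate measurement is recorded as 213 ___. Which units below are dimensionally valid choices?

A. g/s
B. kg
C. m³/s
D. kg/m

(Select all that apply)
A

mass flow rate has SI base units: kg / s

Checking each option against kg / s:
  A. g/s: ✓ matches
  B. kg: ✗ does not match
  C. m³/s: ✗ does not match
  D. kg/m: ✗ does not match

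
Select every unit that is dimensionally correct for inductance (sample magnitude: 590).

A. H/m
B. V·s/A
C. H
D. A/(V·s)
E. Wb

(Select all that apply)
B, C

inductance has SI base units: kg * m^2 / (A^2 * s^2)

Checking each option against kg * m^2 / (A^2 * s^2):
  A. H/m: ✗ does not match
  B. V·s/A: ✓ matches
  C. H: ✓ matches
  D. A/(V·s): ✗ does not match
  E. Wb: ✗ does not match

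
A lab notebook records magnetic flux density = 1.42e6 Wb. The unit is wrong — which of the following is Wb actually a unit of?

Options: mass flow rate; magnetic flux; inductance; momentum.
magnetic flux

magnetic flux density should have units dimensionally equivalent to kg / (A * s^2) (e.g. T).
The given unit 'Wb' reduces to kg * m^2 / (A * s^2). Of the listed options, that is the dimensionality of magnetic flux.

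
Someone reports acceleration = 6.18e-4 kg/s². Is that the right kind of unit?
No

acceleration has SI base units: m / s^2
kg/s² does NOT reduce to m / s^2; a valid unit for acceleration would be e.g. m/s².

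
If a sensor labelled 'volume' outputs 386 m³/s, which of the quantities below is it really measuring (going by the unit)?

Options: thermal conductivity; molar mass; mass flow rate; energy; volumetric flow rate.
volumetric flow rate

volume should have units dimensionally equivalent to m^3 (e.g. m³).
The given unit 'm³/s' reduces to m^3 / s. Of the listed options, that is the dimensionality of volumetric flow rate.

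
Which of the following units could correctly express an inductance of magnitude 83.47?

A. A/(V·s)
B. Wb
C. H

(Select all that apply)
C

inductance has SI base units: kg * m^2 / (A^2 * s^2)

Checking each option against kg * m^2 / (A^2 * s^2):
  A. A/(V·s): ✗ does not match
  B. Wb: ✗ does not match
  C. H: ✓ matches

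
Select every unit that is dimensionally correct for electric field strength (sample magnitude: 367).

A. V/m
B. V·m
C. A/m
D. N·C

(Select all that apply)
A

electric field strength has SI base units: kg * m / (A * s^3)

Checking each option against kg * m / (A * s^3):
  A. V/m: ✓ matches
  B. V·m: ✗ does not match
  C. A/m: ✗ does not match
  D. N·C: ✗ does not match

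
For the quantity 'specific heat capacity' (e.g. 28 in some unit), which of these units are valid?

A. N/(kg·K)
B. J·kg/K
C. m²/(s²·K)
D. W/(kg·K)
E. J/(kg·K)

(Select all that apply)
C, E

specific heat capacity has SI base units: m^2 / (s^2 * K)

Checking each option against m^2 / (s^2 * K):
  A. N/(kg·K): ✗ does not match
  B. J·kg/K: ✗ does not match
  C. m²/(s²·K): ✓ matches
  D. W/(kg·K): ✗ does not match
  E. J/(kg·K): ✓ matches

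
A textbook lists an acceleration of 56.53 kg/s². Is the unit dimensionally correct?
No

acceleration has SI base units: m / s^2
kg/s² does NOT reduce to m / s^2; a valid unit for acceleration would be e.g. m/s².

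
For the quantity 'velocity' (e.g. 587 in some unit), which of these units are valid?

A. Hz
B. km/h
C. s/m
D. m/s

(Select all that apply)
B, D

velocity has SI base units: m / s

Checking each option against m / s:
  A. Hz: ✗ does not match
  B. km/h: ✓ matches
  C. s/m: ✗ does not match
  D. m/s: ✓ matches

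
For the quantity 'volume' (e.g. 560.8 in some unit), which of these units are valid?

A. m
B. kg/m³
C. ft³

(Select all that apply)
C

volume has SI base units: m^3

Checking each option against m^3:
  A. m: ✗ does not match
  B. kg/m³: ✗ does not match
  C. ft³: ✓ matches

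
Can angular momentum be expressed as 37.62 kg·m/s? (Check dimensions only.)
No

angular momentum has SI base units: kg * m^2 / s
kg·m/s does NOT reduce to kg * m^2 / s; a valid unit for angular momentum would be e.g. kg·m²/s.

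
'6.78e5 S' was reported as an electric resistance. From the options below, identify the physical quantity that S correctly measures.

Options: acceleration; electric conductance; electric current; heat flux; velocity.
electric conductance

electric resistance should have units dimensionally equivalent to kg * m^2 / (A^2 * s^3) (e.g. Ω).
The given unit 'S' reduces to A^2 * s^3 / (kg * m^2). Of the listed options, that is the dimensionality of electric conductance.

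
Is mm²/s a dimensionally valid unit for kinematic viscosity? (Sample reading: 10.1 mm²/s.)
Yes

kinematic viscosity has SI base units: m^2 / s
mm²/s reduces to the same SI base units, so it is a valid unit for kinematic viscosity.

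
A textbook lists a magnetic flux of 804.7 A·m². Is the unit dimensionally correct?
No

magnetic flux has SI base units: kg * m^2 / (A * s^2)
A·m² does NOT reduce to kg * m^2 / (A * s^2); a valid unit for magnetic flux would be e.g. Wb.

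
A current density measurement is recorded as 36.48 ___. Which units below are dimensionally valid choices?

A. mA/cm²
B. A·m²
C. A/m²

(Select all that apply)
A, C

current density has SI base units: A / m^2

Checking each option against A / m^2:
  A. mA/cm²: ✓ matches
  B. A·m²: ✗ does not match
  C. A/m²: ✓ matches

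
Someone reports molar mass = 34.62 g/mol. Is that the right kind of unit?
Yes

molar mass has SI base units: kg / mol
g/mol reduces to the same SI base units, so it is a valid unit for molar mass.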